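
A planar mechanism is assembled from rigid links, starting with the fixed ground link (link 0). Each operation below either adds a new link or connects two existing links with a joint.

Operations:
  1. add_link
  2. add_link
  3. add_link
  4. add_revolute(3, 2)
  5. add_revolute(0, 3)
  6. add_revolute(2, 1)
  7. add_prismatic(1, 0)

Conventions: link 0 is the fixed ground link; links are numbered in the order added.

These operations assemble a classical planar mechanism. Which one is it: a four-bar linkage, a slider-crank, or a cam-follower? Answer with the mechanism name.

links: 4 (incl. ground); joints: 3 revolute, 1 prismatic, 0 higher (cam) pair, forming one closed loop
4 links, 3 revolutes + 1 prismatic in one loop → slider-crank

slider-crank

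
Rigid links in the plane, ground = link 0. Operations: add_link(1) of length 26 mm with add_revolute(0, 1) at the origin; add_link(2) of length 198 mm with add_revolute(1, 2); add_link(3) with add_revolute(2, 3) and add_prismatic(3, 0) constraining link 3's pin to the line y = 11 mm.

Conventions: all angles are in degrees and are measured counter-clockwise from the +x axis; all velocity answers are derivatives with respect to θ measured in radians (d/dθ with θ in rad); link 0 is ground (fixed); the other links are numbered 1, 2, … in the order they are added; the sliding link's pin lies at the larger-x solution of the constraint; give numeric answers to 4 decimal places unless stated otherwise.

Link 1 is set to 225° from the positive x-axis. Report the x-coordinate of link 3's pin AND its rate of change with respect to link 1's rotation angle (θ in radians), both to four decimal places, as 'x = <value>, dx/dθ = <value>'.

geometry: r = 26 mm, L = 198 mm, e = 11 mm
crank pin P = (r cos θ, r sin θ) = (-18.384776, -18.384776)
h = r sin θ − e = -18.384776 − 11 = -29.384776
x = r cos θ + √(L² − h²) = -18.384776 + 195.807392 = 177.422616
dx/dθ = −r sin θ − h·r cos θ/√(L² − h²) (θ in radians; h = -29.384776) = 15.625777

x = 177.4226, dx/dθ = 15.6258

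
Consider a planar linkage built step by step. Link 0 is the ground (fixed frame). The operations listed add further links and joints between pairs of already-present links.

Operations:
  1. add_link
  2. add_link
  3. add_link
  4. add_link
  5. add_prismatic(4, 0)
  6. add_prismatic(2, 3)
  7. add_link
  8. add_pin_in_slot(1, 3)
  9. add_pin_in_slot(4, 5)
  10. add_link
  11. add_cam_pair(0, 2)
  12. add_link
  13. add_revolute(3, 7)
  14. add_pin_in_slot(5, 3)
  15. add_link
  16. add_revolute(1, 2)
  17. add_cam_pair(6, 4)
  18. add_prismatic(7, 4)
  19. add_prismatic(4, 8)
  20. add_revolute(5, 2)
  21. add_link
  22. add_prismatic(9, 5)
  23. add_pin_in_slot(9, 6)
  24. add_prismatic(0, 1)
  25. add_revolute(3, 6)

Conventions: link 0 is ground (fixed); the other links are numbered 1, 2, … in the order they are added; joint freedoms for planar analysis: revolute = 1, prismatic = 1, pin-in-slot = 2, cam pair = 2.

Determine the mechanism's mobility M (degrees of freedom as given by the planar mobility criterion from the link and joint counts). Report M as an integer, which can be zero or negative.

link 0 = ground. State L|J1|J2 = 1|0|0
+link1  2|0|0
+link2  3|0|0
+link3  4|0|0
+link4  5|0|0
P(4,0) f=1→J1  5|1|0
P(2,3) f=1→J1  5|2|0
+link5  6|2|0
PS(1,3) f=2→J2  6|2|1
PS(4,5) f=2→J2  6|2|2
+link6  7|2|2
C(0,2) f=2→J2  7|2|3
+link7  8|2|3
R(3,7) f=1→J1  8|3|3
PS(5,3) f=2→J2  8|3|4
+link8  9|3|4
R(1,2) f=1→J1  9|4|4
C(6,4) f=2→J2  9|4|5
P(7,4) f=1→J1  9|5|5
P(4,8) f=1→J1  9|6|5
R(5,2) f=1→J1  9|7|5
+link9  10|7|5
P(9,5) f=1→J1  10|8|5
PS(9,6) f=2→J2  10|8|6
P(0,1) f=1→J1  10|9|6
R(3,6) f=1→J1  10|10|6
M = 3(10−1)−2·10−6 = 27−20−6 = 1

M = 1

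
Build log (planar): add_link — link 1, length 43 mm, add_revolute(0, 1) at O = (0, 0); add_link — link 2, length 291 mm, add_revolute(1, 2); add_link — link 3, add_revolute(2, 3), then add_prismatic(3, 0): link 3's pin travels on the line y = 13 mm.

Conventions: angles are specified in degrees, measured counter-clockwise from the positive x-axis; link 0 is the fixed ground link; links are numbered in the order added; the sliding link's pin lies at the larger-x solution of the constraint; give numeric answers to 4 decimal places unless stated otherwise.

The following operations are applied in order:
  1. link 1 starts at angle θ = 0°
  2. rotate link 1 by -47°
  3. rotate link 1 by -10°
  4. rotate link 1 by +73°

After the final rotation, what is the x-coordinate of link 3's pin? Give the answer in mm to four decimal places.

geometry: r = 43 mm, L = 291 mm, e = 13 mm; θ starts at 0°
rotate link 1 by -47°: θ ← 0° -47° = -47°
rotate link 1 by -10°: θ ← -47° -10° = -57°
rotate link 1 by +73°: θ ← -57° +73° = 16°
crank pin P = (r cos θ, r sin θ) = (41.334253, 11.852406)
h = r sin θ − e = 11.852406 − 13 = -1.147594
x = r cos θ + √(L² − h²) = 41.334253 + 290.997737 = 332.331990

332.3320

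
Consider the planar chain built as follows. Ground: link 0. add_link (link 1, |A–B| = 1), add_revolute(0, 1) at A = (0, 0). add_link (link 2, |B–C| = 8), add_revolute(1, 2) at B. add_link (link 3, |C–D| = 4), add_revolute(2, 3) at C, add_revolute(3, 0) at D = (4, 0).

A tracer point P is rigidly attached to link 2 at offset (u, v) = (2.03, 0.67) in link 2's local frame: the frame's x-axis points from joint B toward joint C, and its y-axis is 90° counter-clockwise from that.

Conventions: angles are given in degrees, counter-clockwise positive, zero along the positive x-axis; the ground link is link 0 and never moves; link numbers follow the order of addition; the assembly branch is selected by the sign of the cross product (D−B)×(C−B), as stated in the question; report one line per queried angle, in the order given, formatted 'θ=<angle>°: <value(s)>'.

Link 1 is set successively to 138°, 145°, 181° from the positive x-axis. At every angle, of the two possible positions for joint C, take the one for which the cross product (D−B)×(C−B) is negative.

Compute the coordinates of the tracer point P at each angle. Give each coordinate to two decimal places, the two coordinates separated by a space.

A=(0,0), D=(4.00,0)
θ=138°: B = A + 1.00·(cos138°, sin138°) = (-0.7431, 0.6691)
θ=138°: |BD| = 4.7901
θ=138°: circle(B,8.00) ∩ circle(D,4.00): a=7.4054, h=3.0266
θ=138°:   candidates: C₊=(7.0124,2.6316) cross=14.498; C₋=(6.1668,-3.3623) cross=-14.498
θ=138°:   branch - wants cross < 0 → take C=(6.1668,-3.3623) (cross=-14.498)
θ=138°: ex = (C−B)/|BC| = (0.8637,-0.5039); ey = (0.5039,0.8637)
θ=138°: P = B + 2.03·ex + 0.67·ey = (1.3479,0.2249)
θ=145°: B = A + 1.00·(cos145°, sin145°) = (-0.8192, 0.5736)
θ=145°: |BD| = 4.8532
θ=145°: circle(B,8.00) ∩ circle(D,4.00): a=7.3718, h=3.1075
θ=145°:   candidates: C₊=(6.8683,2.7880) cross=15.081; C₋=(6.1337,-3.3834) cross=-15.081
θ=145°:   branch - wants cross < 0 → take C=(6.1337,-3.3834) (cross=-15.081)
θ=145°: ex = (C−B)/|BC| = (0.8691,-0.4946); ey = (0.4946,0.8691)
θ=145°: P = B + 2.03·ex + 0.67·ey = (1.2765,0.1518)
θ=181°: B = A + 1.00·(cos181°, sin181°) = (-0.9998, -0.0175)
θ=181°: |BD| = 4.9999
θ=181°: circle(B,8.00) ∩ circle(D,4.00): a=7.3001, h=3.2725
θ=181°:   candidates: C₊=(6.2887,3.2805) cross=16.362; C₋=(6.3116,-3.2644) cross=-16.362
θ=181°:   branch - wants cross < 0 → take C=(6.3116,-3.2644) (cross=-16.362)
θ=181°: ex = (C−B)/|BC| = (0.9139,-0.4059); ey = (0.4059,0.9139)
θ=181°: P = B + 2.03·ex + 0.67·ey = (1.1274,-0.2290)

θ=138°: 1.35 0.22
θ=145°: 1.28 0.15
θ=181°: 1.13 -0.23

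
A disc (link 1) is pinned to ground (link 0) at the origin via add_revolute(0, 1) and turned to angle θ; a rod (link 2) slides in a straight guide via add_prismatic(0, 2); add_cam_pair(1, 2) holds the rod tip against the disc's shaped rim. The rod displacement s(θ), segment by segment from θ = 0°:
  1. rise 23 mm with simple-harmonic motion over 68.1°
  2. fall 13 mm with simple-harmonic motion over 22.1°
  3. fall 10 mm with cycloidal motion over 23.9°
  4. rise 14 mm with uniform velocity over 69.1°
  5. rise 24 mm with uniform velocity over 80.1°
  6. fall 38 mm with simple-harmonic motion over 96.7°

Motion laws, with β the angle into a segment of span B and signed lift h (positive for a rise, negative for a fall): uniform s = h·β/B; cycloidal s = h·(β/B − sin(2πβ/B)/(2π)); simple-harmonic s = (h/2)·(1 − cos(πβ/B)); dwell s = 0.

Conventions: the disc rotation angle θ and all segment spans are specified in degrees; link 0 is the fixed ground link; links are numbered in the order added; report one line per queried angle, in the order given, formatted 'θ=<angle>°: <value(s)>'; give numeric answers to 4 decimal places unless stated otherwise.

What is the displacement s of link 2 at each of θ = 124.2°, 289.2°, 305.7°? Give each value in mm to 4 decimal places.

segment 1 (0° to 68.1°, simple-harmonic, h = 23) is passed completely: s = 0.0000 + (23) = 23.0000
segment 2 (68.1° to 90.2°, simple-harmonic, h = -13) is passed completely: s = 23.0000 + (-13) = 10.0000
segment 3 (90.2° to 114.1°, cycloidal, h = -10) is passed completely: s = 10.0000 + (-10) = 0.0000
θ = 124.2° falls in segment 4 (114.1° to 183.2°, uniform, h = 14): β = 124.2 − 114.1 = 10.1°, B = 69.1°; Δs = 14·10.1/69.1 = 2.0463; s = 0.0000 + 2.0463 = 2.0463
segment 4 (114.1° to 183.2°, uniform, h = 14) is passed completely: s = 0.0000 + (14) = 14.0000
segment 5 (183.2° to 263.3°, uniform, h = 24) is passed completely: s = 14.0000 + (24) = 38.0000
θ = 289.2° falls in segment 6 (263.3° to 360°, simple-harmonic, h = -38): β = 289.2 − 263.3 = 25.9°, B = 96.7°; Δs = -38/2·(1 − cos(π·0.2678)) = -6.3386; s = 38.0000 − 6.3386 = 31.6614
θ = 305.7° falls in segment 6 (263.3° to 360°, simple-harmonic, h = -38): β = 305.7 − 263.3 = 42.4°, B = 96.7°; Δs = -38/2·(1 − cos(π·0.4385)) = -15.3501; s = 38.0000 − 15.3501 = 22.6499

θ=124.2°: 2.0463
θ=289.2°: 31.6614
θ=305.7°: 22.6499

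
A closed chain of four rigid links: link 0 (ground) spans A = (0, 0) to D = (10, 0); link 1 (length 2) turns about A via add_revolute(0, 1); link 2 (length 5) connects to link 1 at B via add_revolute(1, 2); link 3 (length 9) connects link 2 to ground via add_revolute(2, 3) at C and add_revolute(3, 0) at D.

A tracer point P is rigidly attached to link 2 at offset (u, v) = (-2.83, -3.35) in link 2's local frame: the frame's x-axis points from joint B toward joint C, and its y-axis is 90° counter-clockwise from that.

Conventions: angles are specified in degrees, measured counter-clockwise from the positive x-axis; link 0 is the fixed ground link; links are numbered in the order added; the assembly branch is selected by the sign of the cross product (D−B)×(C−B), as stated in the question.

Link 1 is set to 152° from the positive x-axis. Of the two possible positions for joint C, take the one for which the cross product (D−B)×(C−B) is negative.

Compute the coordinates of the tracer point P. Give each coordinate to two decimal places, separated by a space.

A=(0,0), D=(10.00,0)
B = A + 2.00·(cos152°, sin152°) = (-1.7659, 0.9389)
|BD| = 11.8033
circle(B,5.00) ∩ circle(D,9.00): a=3.5294, h=3.5416
  candidates: C₊=(2.0341,4.1886) cross=41.803; C₋=(1.4706,-2.8722) cross=-41.803
  branch - wants cross < 0 → take C=(1.4706,-2.8722) (cross=-41.803)
ex = (C−B)/|BC| = (0.6473,-0.7622); ey = (0.7622,0.6473)
P = B + -2.83·ex + -3.35·ey = (-6.1512,0.9276)

-6.15 0.93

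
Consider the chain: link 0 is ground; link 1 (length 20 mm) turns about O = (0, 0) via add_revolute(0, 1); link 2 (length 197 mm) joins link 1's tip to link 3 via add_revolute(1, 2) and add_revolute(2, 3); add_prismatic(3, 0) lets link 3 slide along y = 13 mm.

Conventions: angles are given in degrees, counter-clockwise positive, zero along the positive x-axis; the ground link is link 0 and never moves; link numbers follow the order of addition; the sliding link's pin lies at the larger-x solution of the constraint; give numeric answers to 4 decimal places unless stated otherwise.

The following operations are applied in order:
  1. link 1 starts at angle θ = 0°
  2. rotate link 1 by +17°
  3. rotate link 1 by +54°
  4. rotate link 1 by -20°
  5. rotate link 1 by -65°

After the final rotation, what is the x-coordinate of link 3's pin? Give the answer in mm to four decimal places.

geometry: r = 20 mm, L = 197 mm, e = 13 mm; θ starts at 0°
rotate link 1 by +17°: θ ← 0° +17° = 17°
rotate link 1 by +54°: θ ← 17° +54° = 71°
rotate link 1 by -20°: θ ← 71° -20° = 51°
rotate link 1 by -65°: θ ← 51° -65° = -14°
crank pin P = (r cos θ, r sin θ) = (19.405915, -4.838438)
h = r sin θ − e = -4.838438 − 13 = -17.838438
x = r cos θ + √(L² − h²) = 19.405915 + 196.190698 = 215.596613

215.5966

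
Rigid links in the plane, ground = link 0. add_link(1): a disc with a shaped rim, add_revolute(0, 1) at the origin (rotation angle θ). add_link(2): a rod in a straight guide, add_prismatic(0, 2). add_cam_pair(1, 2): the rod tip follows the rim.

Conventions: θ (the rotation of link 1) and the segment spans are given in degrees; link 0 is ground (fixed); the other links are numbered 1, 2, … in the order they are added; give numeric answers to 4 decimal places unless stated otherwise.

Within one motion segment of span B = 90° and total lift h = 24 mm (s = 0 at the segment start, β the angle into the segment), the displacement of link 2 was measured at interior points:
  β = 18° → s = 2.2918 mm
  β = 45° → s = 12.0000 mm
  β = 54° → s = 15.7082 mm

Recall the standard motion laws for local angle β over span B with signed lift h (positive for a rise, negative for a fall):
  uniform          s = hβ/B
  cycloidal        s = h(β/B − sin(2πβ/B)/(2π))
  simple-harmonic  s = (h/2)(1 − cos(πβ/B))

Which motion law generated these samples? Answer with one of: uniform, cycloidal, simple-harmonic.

candidates at β/B = r: uniform s = h·r (linear in β); cycloidal s = h·(r − sin(2πr)/(2π)); simple-harmonic s = (h/2)(1 − cos(πr))
β=18°: printed 2.2918 | uniform 4.8000, cycloidal 1.1672, simple-harmonic 2.2918
β=45°: printed 12.0000 | uniform 12.0000, cycloidal 12.0000, simple-harmonic 12.0000
β=54°: printed 15.7082 | uniform 14.4000, cycloidal 16.6452, simple-harmonic 15.7082
only one law matches every sample → simple-harmonic

simple-harmonic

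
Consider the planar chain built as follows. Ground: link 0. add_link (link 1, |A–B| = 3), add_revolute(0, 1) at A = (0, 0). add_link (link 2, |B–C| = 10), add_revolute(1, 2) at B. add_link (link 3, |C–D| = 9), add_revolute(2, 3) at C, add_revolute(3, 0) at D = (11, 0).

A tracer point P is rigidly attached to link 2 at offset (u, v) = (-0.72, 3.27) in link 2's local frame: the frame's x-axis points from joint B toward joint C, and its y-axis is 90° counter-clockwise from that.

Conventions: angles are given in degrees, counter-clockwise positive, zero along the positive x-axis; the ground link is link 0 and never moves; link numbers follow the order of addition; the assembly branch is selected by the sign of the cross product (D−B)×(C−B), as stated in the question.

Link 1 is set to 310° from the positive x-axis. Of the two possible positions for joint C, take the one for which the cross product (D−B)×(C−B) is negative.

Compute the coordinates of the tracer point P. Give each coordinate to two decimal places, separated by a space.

A=(0,0), D=(11.00,0)
B = A + 3.00·(cos310°, sin310°) = (1.9284, -2.2981)
|BD| = 9.3582
circle(B,10.00) ∩ circle(D,9.00): a=5.6943, h=8.2204
  candidates: C₊=(5.4295,7.0689) cross=76.928; C₋=(9.4670,-8.8685) cross=-76.928
  branch - wants cross < 0 → take C=(9.4670,-8.8685) (cross=-76.928)
ex = (C−B)/|BC| = (0.7539,-0.6570); ey = (0.6570,0.7539)
P = B + -0.72·ex + 3.27·ey = (3.5341,0.6401)

3.53 0.64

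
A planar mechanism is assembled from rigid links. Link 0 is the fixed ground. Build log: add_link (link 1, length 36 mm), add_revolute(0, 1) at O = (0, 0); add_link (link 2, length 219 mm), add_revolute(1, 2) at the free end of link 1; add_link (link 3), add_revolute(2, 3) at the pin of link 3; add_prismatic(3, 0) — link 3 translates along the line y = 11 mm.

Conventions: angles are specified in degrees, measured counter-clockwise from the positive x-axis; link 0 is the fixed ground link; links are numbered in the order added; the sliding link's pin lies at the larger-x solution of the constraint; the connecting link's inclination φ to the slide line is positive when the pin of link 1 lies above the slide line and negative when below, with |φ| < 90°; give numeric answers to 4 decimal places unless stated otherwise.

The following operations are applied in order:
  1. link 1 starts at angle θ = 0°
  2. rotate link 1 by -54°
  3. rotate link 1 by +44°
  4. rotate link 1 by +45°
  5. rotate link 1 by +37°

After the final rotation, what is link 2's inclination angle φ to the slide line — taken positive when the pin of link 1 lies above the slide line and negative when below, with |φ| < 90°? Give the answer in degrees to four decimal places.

geometry: r = 36 mm, L = 219 mm, e = 11 mm; θ starts at 0°
rotate link 1 by -54°: θ ← 0° -54° = -54°
rotate link 1 by +44°: θ ← -54° +44° = -10°
rotate link 1 by +45°: θ ← -10° +45° = 35°
rotate link 1 by +37°: θ ← 35° +37° = 72°
h = r sin θ − e = 34.238035 − 11 = 23.238035
sin φ = h / L = 23.238035 / 219 = 0.10610975
φ = arcsin(0.10610975) = 6.091108°

6.0911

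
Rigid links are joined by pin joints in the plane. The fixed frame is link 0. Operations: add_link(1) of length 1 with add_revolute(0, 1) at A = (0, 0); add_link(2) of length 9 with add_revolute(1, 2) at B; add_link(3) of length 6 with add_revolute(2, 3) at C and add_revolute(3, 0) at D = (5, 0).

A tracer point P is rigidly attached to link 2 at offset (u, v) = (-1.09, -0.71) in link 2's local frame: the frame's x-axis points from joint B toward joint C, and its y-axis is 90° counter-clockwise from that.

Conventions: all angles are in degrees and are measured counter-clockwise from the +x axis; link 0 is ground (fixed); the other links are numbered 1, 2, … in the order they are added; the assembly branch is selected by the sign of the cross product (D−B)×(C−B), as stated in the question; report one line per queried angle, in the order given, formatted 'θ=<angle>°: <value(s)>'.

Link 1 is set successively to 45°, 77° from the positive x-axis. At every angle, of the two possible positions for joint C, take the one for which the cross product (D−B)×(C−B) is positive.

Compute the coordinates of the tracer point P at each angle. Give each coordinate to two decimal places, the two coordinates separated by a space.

A=(0,0), D=(5.00,0)
θ=45°: B = A + 1.00·(cos45°, sin45°) = (0.7071, 0.7071)
θ=45°: |BD| = 4.3507
θ=45°: circle(B,9.00) ∩ circle(D,6.00): a=7.3469, h=5.1984
θ=45°:   candidates: C₊=(8.8012,4.6423) cross=22.617; C₋=(7.1115,-5.6162) cross=-22.617
θ=45°:   branch + wants cross > 0 → take C=(8.8012,4.6423) (cross=22.617)
θ=45°: ex = (C−B)/|BC| = (0.8993,0.4372); ey = (-0.4372,0.8993)
θ=45°: P = B + -1.09·ex + -0.71·ey = (0.0373,-0.4080)
θ=77°: B = A + 1.00·(cos77°, sin77°) = (0.2250, 0.9744)
θ=77°: |BD| = 4.8734
θ=77°: circle(B,9.00) ∩ circle(D,6.00): a=7.0536, h=5.5899
θ=77°:   candidates: C₊=(8.2537,5.0412) cross=27.242; C₋=(6.0185,-5.9129) cross=-27.242
θ=77°:   branch + wants cross > 0 → take C=(8.2537,5.0412) (cross=27.242)
θ=77°: ex = (C−B)/|BC| = (0.8921,0.4519); ey = (-0.4519,0.8921)
θ=77°: P = B + -1.09·ex + -0.71·ey = (-0.4266,-0.1515)

θ=45°: 0.04 -0.41
θ=77°: -0.43 -0.15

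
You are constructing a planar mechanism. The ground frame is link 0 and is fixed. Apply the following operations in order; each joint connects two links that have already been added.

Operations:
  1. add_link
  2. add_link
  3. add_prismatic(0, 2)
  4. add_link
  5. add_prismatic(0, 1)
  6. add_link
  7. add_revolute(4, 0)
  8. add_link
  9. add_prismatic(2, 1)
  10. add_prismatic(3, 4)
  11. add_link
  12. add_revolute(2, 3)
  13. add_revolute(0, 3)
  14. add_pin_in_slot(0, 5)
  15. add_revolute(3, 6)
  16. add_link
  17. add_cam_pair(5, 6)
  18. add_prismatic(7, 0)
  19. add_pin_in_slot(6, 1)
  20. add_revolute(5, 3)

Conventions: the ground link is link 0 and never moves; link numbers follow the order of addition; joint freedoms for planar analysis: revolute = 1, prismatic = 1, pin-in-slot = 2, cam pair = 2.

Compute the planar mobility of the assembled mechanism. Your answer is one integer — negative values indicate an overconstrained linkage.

link 0 = ground. State L|J1|J2 = 1|0|0
+link1  2|0|0
+link2  3|0|0
P(0,2) f=1→J1  3|1|0
+link3  4|1|0
P(0,1) f=1→J1  4|2|0
+link4  5|2|0
R(4,0) f=1→J1  5|3|0
+link5  6|3|0
P(2,1) f=1→J1  6|4|0
P(3,4) f=1→J1  6|5|0
+link6  7|5|0
R(2,3) f=1→J1  7|6|0
R(0,3) f=1→J1  7|7|0
PS(0,5) f=2→J2  7|7|1
R(3,6) f=1→J1  7|8|1
+link7  8|8|1
C(5,6) f=2→J2  8|8|2
P(7,0) f=1→J1  8|9|2
PS(6,1) f=2→J2  8|9|3
R(5,3) f=1→J1  8|10|3
M = 3(8−1)−2·10−3 = 21−20−3 = -2

M = -2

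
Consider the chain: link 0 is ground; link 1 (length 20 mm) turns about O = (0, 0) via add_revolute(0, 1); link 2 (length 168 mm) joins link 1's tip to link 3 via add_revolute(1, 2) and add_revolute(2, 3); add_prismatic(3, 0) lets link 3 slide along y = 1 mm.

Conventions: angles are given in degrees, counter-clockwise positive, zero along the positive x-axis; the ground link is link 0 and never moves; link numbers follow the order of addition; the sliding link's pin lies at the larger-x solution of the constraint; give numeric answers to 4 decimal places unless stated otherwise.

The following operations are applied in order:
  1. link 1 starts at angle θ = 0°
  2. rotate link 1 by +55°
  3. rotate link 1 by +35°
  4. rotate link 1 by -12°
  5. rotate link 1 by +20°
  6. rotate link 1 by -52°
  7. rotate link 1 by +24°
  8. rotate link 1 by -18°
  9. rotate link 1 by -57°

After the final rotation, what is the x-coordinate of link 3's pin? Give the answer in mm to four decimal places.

geometry: r = 20 mm, L = 168 mm, e = 1 mm; θ starts at 0°
rotate link 1 by +55°: θ ← 0° +55° = 55°
rotate link 1 by +35°: θ ← 55° +35° = 90°
rotate link 1 by -12°: θ ← 90° -12° = 78°
rotate link 1 by +20°: θ ← 78° +20° = 98°
rotate link 1 by -52°: θ ← 98° -52° = 46°
rotate link 1 by +24°: θ ← 46° +24° = 70°
rotate link 1 by -18°: θ ← 70° -18° = 52°
rotate link 1 by -57°: θ ← 52° -57° = -5°
crank pin P = (r cos θ, r sin θ) = (19.923894, -1.743115)
h = r sin θ − e = -1.743115 − 1 = -2.743115
x = r cos θ + √(L² − h²) = 19.923894 + 167.977604 = 187.901498

187.9015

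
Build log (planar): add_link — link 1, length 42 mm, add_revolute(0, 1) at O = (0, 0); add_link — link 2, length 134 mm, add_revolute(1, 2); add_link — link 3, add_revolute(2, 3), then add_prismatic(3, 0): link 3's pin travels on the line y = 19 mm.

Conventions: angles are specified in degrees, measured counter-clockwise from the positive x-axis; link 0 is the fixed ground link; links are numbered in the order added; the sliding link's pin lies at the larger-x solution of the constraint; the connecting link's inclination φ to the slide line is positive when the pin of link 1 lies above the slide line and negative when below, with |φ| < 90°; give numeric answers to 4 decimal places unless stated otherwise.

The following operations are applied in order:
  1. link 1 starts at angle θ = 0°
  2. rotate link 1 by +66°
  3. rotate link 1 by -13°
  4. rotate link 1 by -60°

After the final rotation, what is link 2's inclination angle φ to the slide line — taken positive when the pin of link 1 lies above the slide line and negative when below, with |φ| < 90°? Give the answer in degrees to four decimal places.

geometry: r = 42 mm, L = 134 mm, e = 19 mm; θ starts at 0°
rotate link 1 by +66°: θ ← 0° +66° = 66°
rotate link 1 by -13°: θ ← 66° -13° = 53°
rotate link 1 by -60°: θ ← 53° -60° = -7°
h = r sin θ − e = -5.118512 − 19 = -24.118512
sin φ = h / L = -24.118512 / 134 = -0.17998890
φ = arcsin(-0.17998890) = -10.369113°

-10.3691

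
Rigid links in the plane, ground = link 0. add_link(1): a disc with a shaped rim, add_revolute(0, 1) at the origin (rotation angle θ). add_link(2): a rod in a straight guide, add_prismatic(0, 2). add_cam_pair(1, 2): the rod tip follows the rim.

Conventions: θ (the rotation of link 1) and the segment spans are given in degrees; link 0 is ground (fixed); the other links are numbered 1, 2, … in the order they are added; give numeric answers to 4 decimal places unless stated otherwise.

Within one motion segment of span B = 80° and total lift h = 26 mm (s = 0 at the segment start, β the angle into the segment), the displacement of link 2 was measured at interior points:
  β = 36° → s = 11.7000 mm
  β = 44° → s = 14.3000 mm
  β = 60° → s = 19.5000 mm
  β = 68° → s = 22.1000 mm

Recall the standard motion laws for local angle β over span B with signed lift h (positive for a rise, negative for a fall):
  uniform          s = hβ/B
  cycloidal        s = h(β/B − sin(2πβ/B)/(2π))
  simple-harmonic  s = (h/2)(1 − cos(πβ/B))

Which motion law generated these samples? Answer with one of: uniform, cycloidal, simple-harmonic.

candidates at β/B = r: uniform s = h·r (linear in β); cycloidal s = h·(r − sin(2πr)/(2π)); simple-harmonic s = (h/2)(1 − cos(πr))
β=36°: printed 11.7000 | uniform 11.7000, cycloidal 10.4213, simple-harmonic 10.9664
β=44°: printed 14.3000 | uniform 14.3000, cycloidal 15.5787, simple-harmonic 15.0336
β=60°: printed 19.5000 | uniform 19.5000, cycloidal 23.6380, simple-harmonic 22.1924
β=68°: printed 22.1000 | uniform 22.1000, cycloidal 25.4477, simple-harmonic 24.5831
only one law matches every sample → uniform

uniform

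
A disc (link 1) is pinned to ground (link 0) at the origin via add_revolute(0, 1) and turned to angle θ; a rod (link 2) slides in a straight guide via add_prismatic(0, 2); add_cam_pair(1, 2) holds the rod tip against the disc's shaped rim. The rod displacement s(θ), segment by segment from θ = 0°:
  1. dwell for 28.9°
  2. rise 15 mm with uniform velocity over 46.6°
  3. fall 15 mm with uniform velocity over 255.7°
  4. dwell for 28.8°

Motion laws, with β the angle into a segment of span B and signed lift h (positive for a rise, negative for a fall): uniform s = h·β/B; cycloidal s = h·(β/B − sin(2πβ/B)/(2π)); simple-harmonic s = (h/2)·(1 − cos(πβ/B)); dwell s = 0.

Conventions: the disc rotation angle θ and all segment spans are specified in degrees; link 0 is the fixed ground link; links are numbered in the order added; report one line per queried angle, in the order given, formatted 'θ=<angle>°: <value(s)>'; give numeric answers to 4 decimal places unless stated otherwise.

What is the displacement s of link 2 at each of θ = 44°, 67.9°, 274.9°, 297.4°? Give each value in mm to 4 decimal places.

segment 1 (0° to 28.9°, dwell): s unchanged at 0.0000
θ = 44° falls in segment 2 (28.9° to 75.5°, uniform, h = 15): β = 44 − 28.9 = 15.1°, B = 46.6°; Δs = 15·15.1/46.6 = 4.8605; s = 0.0000 + 4.8605 = 4.8605
θ = 67.9° falls in segment 2 (28.9° to 75.5°, uniform, h = 15): β = 67.9 − 28.9 = 39°, B = 46.6°; Δs = 15·39/46.6 = 12.5536; s = 0.0000 + 12.5536 = 12.5536
segment 2 (28.9° to 75.5°, uniform, h = 15) is passed completely: s = 0.0000 + (15) = 15.0000
θ = 274.9° falls in segment 3 (75.5° to 331.2°, uniform, h = -15): β = 274.9 − 75.5 = 199.4°, B = 255.7°; Δs = -15·199.4/255.7 = -11.6973; s = 15.0000 − 11.6973 = 3.3027
θ = 297.4° falls in segment 3 (75.5° to 331.2°, uniform, h = -15): β = 297.4 − 75.5 = 221.9°, B = 255.7°; Δs = -15·221.9/255.7 = -13.0172; s = 15.0000 − 13.0172 = 1.9828

θ=44°: 4.8605
θ=67.9°: 12.5536
θ=274.9°: 3.3027
θ=297.4°: 1.9828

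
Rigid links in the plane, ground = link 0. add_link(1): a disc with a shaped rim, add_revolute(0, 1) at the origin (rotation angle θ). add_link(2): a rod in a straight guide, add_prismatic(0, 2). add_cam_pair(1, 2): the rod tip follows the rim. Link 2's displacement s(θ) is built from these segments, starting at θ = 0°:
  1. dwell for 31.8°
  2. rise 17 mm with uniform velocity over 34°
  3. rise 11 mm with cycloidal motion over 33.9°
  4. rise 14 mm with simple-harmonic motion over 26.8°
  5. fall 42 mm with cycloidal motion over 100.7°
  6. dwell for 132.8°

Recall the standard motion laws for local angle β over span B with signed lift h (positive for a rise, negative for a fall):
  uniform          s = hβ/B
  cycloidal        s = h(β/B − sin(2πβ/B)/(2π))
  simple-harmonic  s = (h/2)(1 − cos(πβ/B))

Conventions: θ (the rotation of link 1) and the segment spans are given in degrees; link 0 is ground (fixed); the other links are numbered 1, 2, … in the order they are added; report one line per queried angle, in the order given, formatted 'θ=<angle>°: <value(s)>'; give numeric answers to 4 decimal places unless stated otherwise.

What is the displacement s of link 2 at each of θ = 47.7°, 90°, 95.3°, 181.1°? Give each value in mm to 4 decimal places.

segment 1 (0° to 31.8°, dwell): s unchanged at 0.0000
θ = 47.7° falls in segment 2 (31.8° to 65.8°, uniform, h = 17): β = 47.7 − 31.8 = 15.9°, B = 34°; Δs = 17·15.9/34 = 7.9500; s = 0.0000 + 7.9500 = 7.9500
segment 2 (31.8° to 65.8°, uniform, h = 17) is passed completely: s = 0.0000 + (17) = 17.0000
θ = 90° falls in segment 3 (65.8° to 99.7°, cycloidal, h = 11): β = 90 − 65.8 = 24.2°, B = 33.9°; Δs = 11·(0.7139 − sin(2π·0.7139)/(2π)) = 9.5583; s = 17.0000 + 9.5583 = 26.5583
θ = 95.3° falls in segment 3 (65.8° to 99.7°, cycloidal, h = 11): β = 95.3 − 65.8 = 29.5°, B = 33.9°; Δs = 11·(0.8702 − sin(2π·0.8702)/(2π)) = 10.8469; s = 17.0000 + 10.8469 = 27.8469
segment 3 (65.8° to 99.7°, cycloidal, h = 11) is passed completely: s = 17.0000 + (11) = 28.0000
segment 4 (99.7° to 126.5°, simple-harmonic, h = 14) is passed completely: s = 28.0000 + (14) = 42.0000
θ = 181.1° falls in segment 5 (126.5° to 227.2°, cycloidal, h = -42): β = 181.1 − 126.5 = 54.6°, B = 100.7°; Δs = -42·(0.5422 − sin(2π·0.5422)/(2π)) = -24.5245; s = 42.0000 − 24.5245 = 17.4755

θ=47.7°: 7.9500
θ=90°: 26.5583
θ=95.3°: 27.8469
θ=181.1°: 17.4755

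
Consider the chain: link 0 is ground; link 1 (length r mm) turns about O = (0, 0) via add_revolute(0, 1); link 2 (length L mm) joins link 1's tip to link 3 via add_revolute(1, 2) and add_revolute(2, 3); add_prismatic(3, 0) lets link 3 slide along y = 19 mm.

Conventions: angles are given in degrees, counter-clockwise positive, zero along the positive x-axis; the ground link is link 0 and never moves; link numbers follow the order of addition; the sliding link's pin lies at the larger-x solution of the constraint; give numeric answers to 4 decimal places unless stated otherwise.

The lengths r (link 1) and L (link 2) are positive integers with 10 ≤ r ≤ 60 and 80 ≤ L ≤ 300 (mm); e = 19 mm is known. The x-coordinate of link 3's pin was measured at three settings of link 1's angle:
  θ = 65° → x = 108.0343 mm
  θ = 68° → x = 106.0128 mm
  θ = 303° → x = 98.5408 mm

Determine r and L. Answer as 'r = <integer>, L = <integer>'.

constraint per measurement: (x − r cos θ)² + (r sin θ − e)² = L²
subtracting the θ₁ and θ₂ equations cancels the r² and L² terms:
r = (x₁² − x₂²) / (2[(x₁cos θ₁ + e sin θ₁) − (x₂cos θ₂ + e sin θ₂)]) = 38.9990 → r = 39
L² = (x₁ − r cos θ₁)² + (r sin θ₁ − e)² = 8648.9949 → L = 93.0000 → L = 93
check at θ₃=303°: x = 98.5408 (printed 98.5408) ✓

r = 39, L = 93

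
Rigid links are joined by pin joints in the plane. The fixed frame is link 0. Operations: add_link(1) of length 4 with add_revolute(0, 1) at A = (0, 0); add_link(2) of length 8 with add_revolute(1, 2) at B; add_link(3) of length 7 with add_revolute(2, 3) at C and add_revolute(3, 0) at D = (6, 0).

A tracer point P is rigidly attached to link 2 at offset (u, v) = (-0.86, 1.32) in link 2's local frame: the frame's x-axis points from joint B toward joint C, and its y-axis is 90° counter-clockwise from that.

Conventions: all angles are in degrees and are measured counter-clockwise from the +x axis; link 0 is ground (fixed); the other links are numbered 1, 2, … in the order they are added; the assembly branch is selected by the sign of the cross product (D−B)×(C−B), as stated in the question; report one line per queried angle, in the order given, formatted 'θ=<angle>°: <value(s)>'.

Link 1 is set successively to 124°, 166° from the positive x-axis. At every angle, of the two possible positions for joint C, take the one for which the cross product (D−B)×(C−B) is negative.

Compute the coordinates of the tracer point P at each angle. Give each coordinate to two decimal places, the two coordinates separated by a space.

A=(0,0), D=(6.00,0)
θ=124°: B = A + 4.00·(cos124°, sin124°) = (-2.2368, 3.3162)
θ=124°: |BD| = 8.8793
θ=124°: circle(B,8.00) ∩ circle(D,7.00): a=5.2843, h=6.0063
θ=124°:   candidates: C₊=(4.9084,6.9144) cross=53.332; C₋=(0.4220,-4.2291) cross=-53.332
θ=124°:   branch - wants cross < 0 → take C=(0.4220,-4.2291) (cross=-53.332)
θ=124°: ex = (C−B)/|BC| = (0.3323,-0.9432); ey = (0.9432,0.3323)
θ=124°: P = B + -0.86·ex + 1.32·ey = (-1.2776,4.5660)
θ=166°: B = A + 4.00·(cos166°, sin166°) = (-3.8812, 0.9677)
θ=166°: |BD| = 9.9285
θ=166°: circle(B,8.00) ∩ circle(D,7.00): a=5.7196, h=5.5934
θ=166°:   candidates: C₊=(2.3564,5.9770) cross=55.534; C₋=(1.2661,-5.1565) cross=-55.534
θ=166°:   branch - wants cross < 0 → take C=(1.2661,-5.1565) (cross=-55.534)
θ=166°: ex = (C−B)/|BC| = (0.6434,-0.7655); ey = (0.7655,0.6434)
θ=166°: P = B + -0.86·ex + 1.32·ey = (-3.4240,2.4753)

θ=124°: -1.28 4.57
θ=166°: -3.42 2.48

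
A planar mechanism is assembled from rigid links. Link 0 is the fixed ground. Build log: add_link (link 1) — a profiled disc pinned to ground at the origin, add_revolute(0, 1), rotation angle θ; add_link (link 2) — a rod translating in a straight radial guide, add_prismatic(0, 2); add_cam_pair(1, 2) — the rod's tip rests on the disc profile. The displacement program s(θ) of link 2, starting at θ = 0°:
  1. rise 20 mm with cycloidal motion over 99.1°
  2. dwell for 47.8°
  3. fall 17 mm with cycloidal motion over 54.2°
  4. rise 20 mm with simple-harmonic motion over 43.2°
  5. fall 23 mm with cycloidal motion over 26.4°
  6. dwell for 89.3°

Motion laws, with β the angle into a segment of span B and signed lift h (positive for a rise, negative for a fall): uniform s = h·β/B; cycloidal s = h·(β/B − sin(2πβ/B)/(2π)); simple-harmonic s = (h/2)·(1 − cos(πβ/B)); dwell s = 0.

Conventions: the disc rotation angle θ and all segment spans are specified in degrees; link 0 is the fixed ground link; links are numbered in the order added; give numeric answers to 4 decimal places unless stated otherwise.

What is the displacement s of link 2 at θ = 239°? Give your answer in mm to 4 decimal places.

seg 1 [0°–99.1°] cycloidal, h=20: full span → s += 20 → s = 20.0000
seg 2 [99.1°–146.9°] dwell: s stays 20.0000
seg 3 [146.9°–201.1°] cycloidal, h=-17: full span → s += -17 → s = 3.0000
seg 4 [201.1°–244.3°] simple-harmonic, h=20: θ=239° here. β=37.9, B=43.2. 20/2·(1 − cos(π·0.8773)) = 19.2664 → s = 22.2664

22.2664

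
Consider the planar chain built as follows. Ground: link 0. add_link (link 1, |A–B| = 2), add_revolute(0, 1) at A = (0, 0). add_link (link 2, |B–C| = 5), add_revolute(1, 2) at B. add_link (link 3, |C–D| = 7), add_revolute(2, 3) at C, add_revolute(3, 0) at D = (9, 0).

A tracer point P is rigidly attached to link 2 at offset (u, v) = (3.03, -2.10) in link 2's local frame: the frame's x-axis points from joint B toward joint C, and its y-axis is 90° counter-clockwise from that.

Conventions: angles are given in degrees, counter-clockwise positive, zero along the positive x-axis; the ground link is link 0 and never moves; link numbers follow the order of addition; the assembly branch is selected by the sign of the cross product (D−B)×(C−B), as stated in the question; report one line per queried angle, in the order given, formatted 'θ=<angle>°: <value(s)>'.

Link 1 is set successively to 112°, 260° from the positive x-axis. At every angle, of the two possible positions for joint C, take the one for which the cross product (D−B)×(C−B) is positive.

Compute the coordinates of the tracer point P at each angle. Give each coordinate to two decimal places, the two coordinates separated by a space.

A=(0,0), D=(9.00,0)
θ=112°: B = A + 2.00·(cos112°, sin112°) = (-0.7492, 1.8544)
θ=112°: |BD| = 9.9240
θ=112°: circle(B,5.00) ∩ circle(D,7.00): a=3.7528, h=3.3040
θ=112°:   candidates: C₊=(3.5549,4.3989) cross=32.789; C₋=(2.3201,-2.0927) cross=-32.789
θ=112°:   branch + wants cross > 0 → take C=(3.5549,4.3989) (cross=32.789)
θ=112°: ex = (C−B)/|BC| = (0.8608,0.5089); ey = (-0.5089,0.8608)
θ=112°: P = B + 3.03·ex + -2.10·ey = (2.9278,1.5887)
θ=260°: B = A + 2.00·(cos260°, sin260°) = (-0.3473, -1.9696)
θ=260°: |BD| = 9.5526
θ=260°: circle(B,5.00) ∩ circle(D,7.00): a=3.5201, h=3.5509
θ=260°:   candidates: C₊=(2.3650,2.2308) cross=33.920; C₋=(3.8293,-4.7185) cross=-33.920
θ=260°:   branch + wants cross > 0 → take C=(2.3650,2.2308) (cross=33.920)
θ=260°: ex = (C−B)/|BC| = (0.5425,0.8401); ey = (-0.8401,0.5425)
θ=260°: P = B + 3.03·ex + -2.10·ey = (3.0605,-0.5633)

θ=112°: 2.93 1.59
θ=260°: 3.06 -0.56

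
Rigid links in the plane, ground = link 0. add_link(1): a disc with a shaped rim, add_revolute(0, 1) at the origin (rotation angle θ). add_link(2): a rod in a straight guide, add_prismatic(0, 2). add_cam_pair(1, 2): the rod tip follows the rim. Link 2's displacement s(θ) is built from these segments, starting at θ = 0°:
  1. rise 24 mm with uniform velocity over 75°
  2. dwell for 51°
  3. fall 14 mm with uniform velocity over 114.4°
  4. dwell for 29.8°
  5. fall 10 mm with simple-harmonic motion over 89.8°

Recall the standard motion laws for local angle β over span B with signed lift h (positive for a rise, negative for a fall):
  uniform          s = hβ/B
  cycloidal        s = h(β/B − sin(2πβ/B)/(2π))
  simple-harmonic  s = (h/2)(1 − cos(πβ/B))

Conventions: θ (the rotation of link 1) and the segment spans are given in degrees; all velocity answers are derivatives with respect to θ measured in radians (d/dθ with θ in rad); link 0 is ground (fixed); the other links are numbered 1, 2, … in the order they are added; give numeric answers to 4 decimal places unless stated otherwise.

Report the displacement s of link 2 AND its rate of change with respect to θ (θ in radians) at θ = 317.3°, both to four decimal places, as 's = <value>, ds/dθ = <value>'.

segment 1 (0° to 75°, uniform, h = 24) is passed completely: s = 0.0000 + (24) = 24.0000
segment 2 (75° to 126°, dwell): s unchanged at 24.0000
segment 3 (126° to 240.4°, uniform, h = -14) is passed completely: s = 24.0000 + (-14) = 10.0000
segment 4 (240.4° to 270.2°, dwell): s unchanged at 10.0000
θ = 317.3° falls in segment 5 (270.2° to 360°, simple-harmonic, h = -10): β = 317.3 − 270.2 = 47.1°, B = 89.8°; Δs = -10/2·(1 − cos(π·0.5245)) = -5.3844; s = 10.0000 − 5.3844 = 4.6156
velocity in seg [270.2°–360°] (simple-harmonic), θ in radians: β = 47.1° = 0.8221 rad, B = 89.8° = 1.5673 rad; ds/dθ = (πh/(2B)) sin(πβ/B) = (π·(-10)/(2·1.5673)) sin(π·0.5245) = -9.992602 mm/rad

s = 4.6156, ds/dθ = -9.9926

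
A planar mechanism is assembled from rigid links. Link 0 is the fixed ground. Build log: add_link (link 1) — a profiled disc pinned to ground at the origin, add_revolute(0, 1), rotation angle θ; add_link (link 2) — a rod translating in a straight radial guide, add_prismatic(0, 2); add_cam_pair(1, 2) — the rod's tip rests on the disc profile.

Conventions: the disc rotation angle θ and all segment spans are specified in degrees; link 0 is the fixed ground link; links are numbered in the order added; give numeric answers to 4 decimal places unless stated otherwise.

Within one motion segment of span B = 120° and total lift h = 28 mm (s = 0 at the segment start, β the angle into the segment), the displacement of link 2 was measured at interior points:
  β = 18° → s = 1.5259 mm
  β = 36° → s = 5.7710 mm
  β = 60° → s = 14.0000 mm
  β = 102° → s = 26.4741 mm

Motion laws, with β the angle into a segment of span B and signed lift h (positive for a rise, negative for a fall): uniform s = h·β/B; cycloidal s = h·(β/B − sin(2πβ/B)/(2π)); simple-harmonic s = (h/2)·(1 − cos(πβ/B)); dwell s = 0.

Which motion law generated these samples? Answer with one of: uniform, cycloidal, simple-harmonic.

candidates at β/B = r: uniform s = h·r (linear in β); cycloidal s = h·(r − sin(2πr)/(2π)); simple-harmonic s = (h/2)(1 − cos(πr))
β=18°: printed 1.5259 | uniform 4.2000, cycloidal 0.5947, simple-harmonic 1.5259
β=36°: printed 5.7710 | uniform 8.4000, cycloidal 4.1618, simple-harmonic 5.7710
β=60°: printed 14.0000 | uniform 14.0000, cycloidal 14.0000, simple-harmonic 14.0000
β=102°: printed 26.4741 | uniform 23.8000, cycloidal 27.4053, simple-harmonic 26.4741
only one law matches every sample → simple-harmonic

simple-harmonic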